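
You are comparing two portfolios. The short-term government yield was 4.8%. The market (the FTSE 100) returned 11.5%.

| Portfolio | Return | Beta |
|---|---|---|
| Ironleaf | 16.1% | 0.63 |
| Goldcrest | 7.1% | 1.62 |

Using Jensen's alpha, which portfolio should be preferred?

Ironleaf: α = 16.1% − [4.8% + 0.63 × (11.5% − 4.8%)] = 7.079
Goldcrest: α = 7.1% − [4.8% + 1.62 × (11.5% − 4.8%)] = -8.554
Highest: Ironleaf (7.079).

Ironleaf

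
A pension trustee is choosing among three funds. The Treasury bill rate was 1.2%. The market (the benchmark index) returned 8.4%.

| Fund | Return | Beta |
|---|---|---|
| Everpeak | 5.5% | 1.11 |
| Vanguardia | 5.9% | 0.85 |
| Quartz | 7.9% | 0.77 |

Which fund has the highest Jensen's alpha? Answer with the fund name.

Everpeak: α = 5.5% − [1.2% + 1.11 × (8.4% − 1.2%)] = -3.692
Vanguardia: α = 5.9% − [1.2% + 0.85 × (8.4% − 1.2%)] = -1.420
Quartz: α = 7.9% − [1.2% + 0.77 × (8.4% − 1.2%)] = 1.156
Highest: Quartz (1.156).

Quartz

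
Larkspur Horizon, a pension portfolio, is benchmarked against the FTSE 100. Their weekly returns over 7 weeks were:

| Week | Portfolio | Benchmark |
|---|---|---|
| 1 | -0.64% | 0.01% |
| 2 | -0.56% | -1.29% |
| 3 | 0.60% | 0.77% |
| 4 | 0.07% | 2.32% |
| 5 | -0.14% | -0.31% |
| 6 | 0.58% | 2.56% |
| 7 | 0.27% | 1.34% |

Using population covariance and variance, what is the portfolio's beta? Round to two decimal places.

0.26

r̄p = 0.0257%,  r̄m = 0.7714%
Cov = Σ(rp − r̄p)(rm − r̄m) / 7 = 0.4416
Var(rm) = Σ(rm − r̄m)² / 7 = 1.7027
β = Cov / Var = 0.4416 / 1.7027 = 0.2594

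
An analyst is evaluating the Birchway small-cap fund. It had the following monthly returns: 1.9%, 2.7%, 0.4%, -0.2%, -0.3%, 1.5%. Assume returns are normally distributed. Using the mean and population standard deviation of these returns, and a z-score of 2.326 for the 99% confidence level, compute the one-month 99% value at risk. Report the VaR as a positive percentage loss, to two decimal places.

1.59

r̄ = (1.9 + 2.7 + 0.4 − 0.2 − 0.3 + 1.5) / 6 = 1.0000%
Σ(r − r̄)² = (1.9 − 1.0000)² + (2.7 − 1.0000)² + … = 7.4400
population σ = √(7.4400 / 6) = √1.2400 = 1.1136%
VaR = −(r̄ − z·σ) = −(1.0000 − 2.326 × 1.1136) = −(-1.5902) = 1.5902%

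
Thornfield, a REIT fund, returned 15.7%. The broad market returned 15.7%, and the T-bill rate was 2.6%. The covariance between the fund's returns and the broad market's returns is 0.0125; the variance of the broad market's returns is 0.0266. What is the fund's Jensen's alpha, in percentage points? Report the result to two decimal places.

β = Cov / Var = 0.0125 / 0.0266 = 0.4699
E[R] = Rf + β(Rm − Rf) = 2.6% + 0.4699 × (15.7% − 2.6%) = 8.7557%
α = Rp − E[R] = 15.7% − 8.7557% = 6.9443

6.94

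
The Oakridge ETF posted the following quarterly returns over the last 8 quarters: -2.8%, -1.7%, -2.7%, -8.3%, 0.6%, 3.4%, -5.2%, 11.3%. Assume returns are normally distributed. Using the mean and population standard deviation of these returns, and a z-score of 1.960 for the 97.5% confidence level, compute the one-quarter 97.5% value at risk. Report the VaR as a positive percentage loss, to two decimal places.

11.63

μ = (-2.8 − 1.7 − 2.7 − 8.3 + 0.6 + 3.4 − 5.2 + 11.3) / 8 = -5.40 / 8 = -0.6750%
Σ(r − μ)² = (-2.8 − (-0.6750))² + (-1.7 − (-0.6750))² + … = 249.9150
population σ = √(249.9150 / 8) = √31.2394 = 5.5892%
VaR = −(μ − z·σ) = −(-0.6750 − 1.960 × 5.5892) = −(-11.6298) = 11.6298%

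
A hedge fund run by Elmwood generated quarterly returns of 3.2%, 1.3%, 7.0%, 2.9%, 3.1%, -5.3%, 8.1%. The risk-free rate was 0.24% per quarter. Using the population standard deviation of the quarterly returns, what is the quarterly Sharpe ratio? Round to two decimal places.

Mean return r̄ = 20.30 / 7 = 2.9000%
Population σ = √[Σ(r − r̄)² / 7] = √[113.7800 / 7] = √16.2543 = 4.0317%
Sharpe = (r̄ − rf) / σ = (2.9000 − 0.24) / 4.0317 = 2.6600 / 4.0317 = 0.6598

0.66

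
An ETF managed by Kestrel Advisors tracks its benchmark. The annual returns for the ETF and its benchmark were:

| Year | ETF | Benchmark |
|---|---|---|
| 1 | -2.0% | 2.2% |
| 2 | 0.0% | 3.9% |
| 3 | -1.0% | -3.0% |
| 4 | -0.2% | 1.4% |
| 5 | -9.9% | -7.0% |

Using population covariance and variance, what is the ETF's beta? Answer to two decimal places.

r̄p = -2.6200%,  r̄m = -0.5000%
Cov = Σ(rp − r̄p)(rm − r̄m) / 5 = 12.2140
Var(rm) = Σ(rm − r̄m)² / 5 = 15.7520
β = Cov / Var = 12.2140 / 15.7520 = 0.7754

0.78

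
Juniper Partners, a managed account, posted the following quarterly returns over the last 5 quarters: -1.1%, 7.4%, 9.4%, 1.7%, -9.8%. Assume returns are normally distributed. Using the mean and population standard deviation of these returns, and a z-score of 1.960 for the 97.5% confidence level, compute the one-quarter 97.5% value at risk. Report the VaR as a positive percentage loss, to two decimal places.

11.82

r̄ = (-1.1 + 7.4 + 9.4 + 1.7 − 9.8) / 5 = 1.5200%
Σ(r − r̄)² = 231.7080; population σ = √(231.7080/5) = 6.8075%
VaR = −(r̄ − z·σ) = −(1.5200 − 1.960 × 6.8075) = −(-11.8227) = 11.8227%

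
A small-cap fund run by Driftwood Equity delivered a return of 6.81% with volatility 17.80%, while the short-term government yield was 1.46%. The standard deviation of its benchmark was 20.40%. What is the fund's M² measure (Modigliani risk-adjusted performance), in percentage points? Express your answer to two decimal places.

Sharpe = (Rp − Rf) / σp = (6.81% − 1.46%) / 17.80% = 0.3006
M² = Rf + Sharpe × σm = 1.46% + 0.3006 × 20.40% = 7.5922%

7.59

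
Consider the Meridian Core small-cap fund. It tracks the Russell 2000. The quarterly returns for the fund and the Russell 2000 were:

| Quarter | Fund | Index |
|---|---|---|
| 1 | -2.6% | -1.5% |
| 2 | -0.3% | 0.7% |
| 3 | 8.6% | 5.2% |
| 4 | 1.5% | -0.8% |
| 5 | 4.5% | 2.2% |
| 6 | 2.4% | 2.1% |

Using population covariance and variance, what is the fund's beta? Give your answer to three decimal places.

1.489

r̄p = 2.3500%,  r̄m = 1.3167%
Cov = Σ(rp − r̄p)(rm − r̄m) / 6 = 7.2642
Var(rm) = Σ(rm − r̄m)² / 6 = 4.8781
β = Cov / Var = 7.2642 / 4.8781 = 1.4891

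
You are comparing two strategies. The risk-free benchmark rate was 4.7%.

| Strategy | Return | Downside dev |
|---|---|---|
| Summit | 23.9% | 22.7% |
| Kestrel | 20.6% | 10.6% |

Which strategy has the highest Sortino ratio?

Summit: Sortino ratio = (23.9% − 4.7%) / 22.7% = 0.846
Kestrel: Sortino ratio = (20.6% − 4.7%) / 10.6% = 1.500
Highest: Kestrel (1.500).

Kestrel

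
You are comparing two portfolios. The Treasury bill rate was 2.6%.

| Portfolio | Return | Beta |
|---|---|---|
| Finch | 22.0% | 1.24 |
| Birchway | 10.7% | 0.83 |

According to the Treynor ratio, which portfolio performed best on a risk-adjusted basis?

Finch: Treynor = (22.0% − 2.6%) / 1.24 = 15.645
Birchway: Treynor = (10.7% − 2.6%) / 0.83 = 9.759
Highest: Finch (15.645).

Finch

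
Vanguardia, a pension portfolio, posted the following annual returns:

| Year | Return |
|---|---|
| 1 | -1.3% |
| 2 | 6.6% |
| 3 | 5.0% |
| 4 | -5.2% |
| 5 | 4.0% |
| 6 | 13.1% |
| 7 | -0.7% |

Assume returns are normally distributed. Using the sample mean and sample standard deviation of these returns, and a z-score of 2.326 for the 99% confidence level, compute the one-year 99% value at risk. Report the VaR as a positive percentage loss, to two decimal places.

10.99

r̄ = (-1.3 + 6.6 + 5 − 5.2 + 4 + 13.1 − 0.7) / 7 = 3.0714%
Sample σ = √[Σ(r − r̄)² / 6] = √[219.3543 / 6] = √36.5591 = 6.0464%
VaR = −(r̄ − z·σ) = −(3.0714 − 2.326 × 6.0464) = −(-10.9925) = 10.9925%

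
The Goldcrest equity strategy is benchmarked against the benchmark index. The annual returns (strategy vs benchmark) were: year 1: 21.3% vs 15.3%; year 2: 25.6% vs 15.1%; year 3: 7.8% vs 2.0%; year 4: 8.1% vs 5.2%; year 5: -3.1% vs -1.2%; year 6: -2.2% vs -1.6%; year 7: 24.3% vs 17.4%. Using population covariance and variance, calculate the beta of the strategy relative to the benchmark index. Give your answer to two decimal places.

1.44

r̄p = 11.6857%,  r̄m = 7.4571%
Cov = Σ(rp − r̄p)(rm − r̄m) / 7 = 84.3194
Var(rm) = Σ(rm − r̄m)² / 7 = 58.6624
β = Cov / Var = 84.3194 / 58.6624 = 1.4374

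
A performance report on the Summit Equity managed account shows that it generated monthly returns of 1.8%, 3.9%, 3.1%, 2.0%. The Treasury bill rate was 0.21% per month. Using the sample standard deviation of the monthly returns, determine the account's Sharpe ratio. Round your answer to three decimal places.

r̄ = (1.8 + 3.9 + 3.1 + 2) / 4 = 10.80 / 4 = 2.7000%
Σ(r − r̄)² = (1.8 − 2.7000)² + (3.9 − 2.7000)² + (3.1 − 2.7000)² + … = 2.9000
sample σ = √(2.9000 / 3) = √0.9667 = 0.9832%
Sharpe = (r̄ − rf) / σ = (2.7000 − 0.21) / 0.9832 = 2.4900 / 0.9832 = 2.5325

2.533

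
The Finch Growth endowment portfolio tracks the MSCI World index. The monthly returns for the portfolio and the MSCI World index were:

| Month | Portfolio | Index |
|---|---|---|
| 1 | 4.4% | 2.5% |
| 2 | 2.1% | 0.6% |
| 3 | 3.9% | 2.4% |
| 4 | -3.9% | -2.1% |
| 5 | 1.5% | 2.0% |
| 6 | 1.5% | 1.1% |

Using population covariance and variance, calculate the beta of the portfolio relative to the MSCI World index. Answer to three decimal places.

1.617

r̄p = 1.5833%,  r̄m = 1.0833%
Cov = Σ(rp − r̄p)(rm − r̄m) / 6 = 4.0281
Var(rm) = Σ(rm − r̄m)² / 6 = 2.4914
β = Cov / Var = 4.0281 / 2.4914 = 1.6168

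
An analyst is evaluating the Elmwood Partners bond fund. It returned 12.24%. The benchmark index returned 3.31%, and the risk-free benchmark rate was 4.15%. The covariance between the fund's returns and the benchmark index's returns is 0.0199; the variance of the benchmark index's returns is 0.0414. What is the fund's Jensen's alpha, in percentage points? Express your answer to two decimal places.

β = Cov / Var = 0.0199 / 0.0414 = 0.4807
E[R] = Rf + β(Rm − Rf) = 4.15% + 0.4807 × (3.31% − 4.15%) = 3.7462%
α = Rp − E[R] = 12.24% − 3.7462% = 8.4938

8.49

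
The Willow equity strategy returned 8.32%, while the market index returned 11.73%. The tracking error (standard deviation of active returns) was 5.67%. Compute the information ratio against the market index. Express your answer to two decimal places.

IR = (Rp − Rb) / TE = (8.32% − 11.73%) / 5.67% = -3.41% / 5.67% = -0.6014

-0.60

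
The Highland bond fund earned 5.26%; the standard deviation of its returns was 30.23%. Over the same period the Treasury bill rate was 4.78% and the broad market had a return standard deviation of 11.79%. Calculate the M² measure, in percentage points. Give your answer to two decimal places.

Sharpe = (Rp − Rf) / σp = (5.26% − 4.78%) / 30.23% = 0.0159
M² = Rf + Sharpe × σm = 4.78% + 0.0159 × 11.79% = 4.9675%

4.97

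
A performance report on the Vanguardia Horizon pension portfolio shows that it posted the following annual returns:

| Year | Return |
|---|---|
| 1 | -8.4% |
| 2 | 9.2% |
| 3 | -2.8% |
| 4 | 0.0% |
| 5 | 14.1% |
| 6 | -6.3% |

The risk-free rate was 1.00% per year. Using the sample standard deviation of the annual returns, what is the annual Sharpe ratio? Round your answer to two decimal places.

r̄ = (-8.4 + 9.2 − 2.8 + 0 + 14.1 − 6.3) / 6 = 5.80 / 6 = 0.9667%
Σ(r − r̄)² = (-8.4 − 0.9667)² + (9.2 − 0.9667)² + … = 395.9333
σ = √[395.9333 / 5] = 8.8987%
Sharpe = (r̄ − rf) / σ = (0.9667 − 1) / 8.8987 = -0.0333 / 8.8987 = -0.0037

0.00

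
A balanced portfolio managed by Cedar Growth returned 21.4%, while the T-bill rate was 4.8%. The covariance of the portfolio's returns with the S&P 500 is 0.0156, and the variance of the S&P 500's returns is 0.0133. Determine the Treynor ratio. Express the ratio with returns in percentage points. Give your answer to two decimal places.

β = Cov / Var = 0.0156 / 0.0133 = 1.1729
Treynor = (Rp − Rf) / β = (21.4% − 4.8%) / 1.1729 = 16.60 / 1.1729 = 14.1530

14.15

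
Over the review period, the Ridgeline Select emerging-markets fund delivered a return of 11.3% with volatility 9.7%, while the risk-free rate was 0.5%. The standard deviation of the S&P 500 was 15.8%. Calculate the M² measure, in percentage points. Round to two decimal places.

18.09

Sharpe = (Rp − Rf) / σp = (11.3% − 0.5%) / 9.7% = 1.1134
M² = Rf + Sharpe × σm = 0.5% + 1.1134 × 15.8% = 18.0917%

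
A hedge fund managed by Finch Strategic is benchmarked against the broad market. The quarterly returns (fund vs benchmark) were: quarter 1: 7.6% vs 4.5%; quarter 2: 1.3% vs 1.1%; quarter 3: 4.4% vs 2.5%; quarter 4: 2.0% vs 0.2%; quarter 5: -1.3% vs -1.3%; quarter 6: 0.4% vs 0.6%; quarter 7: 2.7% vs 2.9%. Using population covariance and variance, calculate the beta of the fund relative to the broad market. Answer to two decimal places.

r̄p = 2.4429%,  r̄m = 1.5000%
Cov = Σ(rp − r̄p)(rm − r̄m) / 7 = 4.4486
Var(rm) = Σ(rm − r̄m)² / 7 = 3.2086
β = Cov / Var = 4.4486 / 3.2086 = 1.3865

1.39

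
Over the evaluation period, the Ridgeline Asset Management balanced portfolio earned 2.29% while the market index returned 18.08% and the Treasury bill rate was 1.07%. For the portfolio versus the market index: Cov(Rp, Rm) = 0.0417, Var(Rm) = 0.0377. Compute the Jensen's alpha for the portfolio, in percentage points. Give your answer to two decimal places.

-17.59

β = Cov / Var = 0.0417 / 0.0377 = 1.1061
E[R] = Rf + β(Rm − Rf) = 1.07% + 1.1061 × (18.08% − 1.07%) = 19.8848%
α = Rp − E[R] = 2.29% − 19.8848% = -17.5948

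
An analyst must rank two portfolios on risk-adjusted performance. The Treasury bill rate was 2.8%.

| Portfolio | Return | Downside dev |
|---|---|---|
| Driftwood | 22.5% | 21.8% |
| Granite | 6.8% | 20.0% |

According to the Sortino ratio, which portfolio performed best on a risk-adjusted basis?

Driftwood: Sortino ratio = (22.5% − 2.8%) / 21.8% = 0.904
Granite: Sortino ratio = (6.8% − 2.8%) / 20.0% = 0.200
Highest: Driftwood (0.904).

Driftwood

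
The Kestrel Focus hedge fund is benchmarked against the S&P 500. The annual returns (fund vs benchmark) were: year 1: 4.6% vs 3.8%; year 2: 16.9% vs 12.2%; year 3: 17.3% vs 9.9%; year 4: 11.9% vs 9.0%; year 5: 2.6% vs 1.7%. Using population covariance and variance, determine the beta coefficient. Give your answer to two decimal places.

1.51

r̄p = 10.6600%,  r̄m = 7.3200%
Cov = Σ(rp − r̄p)(rm − r̄m) / 5 = 23.2588
Var(rm) = Σ(rm − r̄m)² / 5 = 15.4536
β = Cov / Var = 23.2588 / 15.4536 = 1.5051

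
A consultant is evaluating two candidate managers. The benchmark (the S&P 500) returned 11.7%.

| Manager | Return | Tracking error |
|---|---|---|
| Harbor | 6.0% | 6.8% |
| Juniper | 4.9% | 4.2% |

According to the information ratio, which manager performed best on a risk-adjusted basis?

Harbor

Harbor: IR = (6.0% − 11.7%) / 6.8% = -0.838
Juniper: IR = (4.9% − 11.7%) / 4.2% = -1.619
Highest: Harbor (-0.838).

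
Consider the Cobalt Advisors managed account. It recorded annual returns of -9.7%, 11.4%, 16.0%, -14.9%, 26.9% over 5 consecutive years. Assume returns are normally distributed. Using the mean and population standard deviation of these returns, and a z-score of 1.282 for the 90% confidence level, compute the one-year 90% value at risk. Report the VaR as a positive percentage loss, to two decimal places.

μ = (-9.7 + 11.4 + 16 − 14.9 + 26.9) / 5 = 5.9400%
Population std dev = √[1249.2520 / 5] = 15.8067%
VaR = −(μ − z·σ) = −(5.9400 − 1.282 × 15.8067) = −(-14.3242) = 14.3242%

14.32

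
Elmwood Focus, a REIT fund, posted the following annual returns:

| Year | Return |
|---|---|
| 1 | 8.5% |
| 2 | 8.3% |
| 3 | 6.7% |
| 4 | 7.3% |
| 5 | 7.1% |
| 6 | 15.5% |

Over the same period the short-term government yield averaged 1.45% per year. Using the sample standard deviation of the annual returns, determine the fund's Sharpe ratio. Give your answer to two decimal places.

2.25

Mean return μ = 53.40 / 6 = 8.9000%
Σ(r − μ)² = (8.5 − 8.9000)² + (8.3 − 8.9000)² + (6.7 − 8.9000)² + … = 54.7200
σ = √[54.7200 / 5] = 3.3082%
Sharpe = (μ − rf) / σ = (8.9000 − 1.45) / 3.3082 = 7.4500 / 3.3082 = 2.2520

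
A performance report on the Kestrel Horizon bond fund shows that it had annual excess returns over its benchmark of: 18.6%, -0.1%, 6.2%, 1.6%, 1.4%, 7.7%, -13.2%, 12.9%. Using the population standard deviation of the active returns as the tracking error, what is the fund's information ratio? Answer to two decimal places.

r̄ = (18.6 − 0.1 + 6.2 + 1.6 + 1.4 + 7.7 − 13.2 + 12.9) / 8 = 4.3875%
Σ(r − r̄)² = 634.8688; population σ = √(634.8688/8) = 8.9083%
IR = r̄ / tracking error = 4.3875 / 8.9083 = 0.4925

0.49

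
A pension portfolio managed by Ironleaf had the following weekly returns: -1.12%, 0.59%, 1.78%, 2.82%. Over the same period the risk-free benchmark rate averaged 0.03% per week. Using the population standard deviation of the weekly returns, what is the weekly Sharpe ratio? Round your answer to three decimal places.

Mean return r̄ = 4.070 / 4 = 1.0175%
Σ(r − r̄)² = (-1.12 − 1.0175)² + (0.59 − 1.0175)² + (1.78 − 1.0175)² + … = 8.5821
population σ = √(8.5821 / 4) = √2.1455 = 1.4648%
Sharpe = (r̄ − rf) / σ = (1.0175 − 0.03) / 1.4648 = 0.9875 / 1.4648 = 0.6742

0.674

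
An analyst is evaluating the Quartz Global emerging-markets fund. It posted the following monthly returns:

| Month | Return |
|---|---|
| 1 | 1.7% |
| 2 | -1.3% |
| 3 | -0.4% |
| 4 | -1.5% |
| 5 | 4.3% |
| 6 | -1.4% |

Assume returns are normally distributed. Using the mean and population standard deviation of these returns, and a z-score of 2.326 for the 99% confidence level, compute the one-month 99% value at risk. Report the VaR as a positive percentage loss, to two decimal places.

4.71

r̄ = (1.7 − 1.3 − 0.4 − 1.5 + 4.3 − 1.4) / 6 = 1.40 / 6 = 0.2333%
Population std dev = √[27.1133 / 6] = 2.1258%
VaR = −(r̄ − z·σ) = −(0.2333 − 2.326 × 2.1258) = −(-4.7113) = 4.7113%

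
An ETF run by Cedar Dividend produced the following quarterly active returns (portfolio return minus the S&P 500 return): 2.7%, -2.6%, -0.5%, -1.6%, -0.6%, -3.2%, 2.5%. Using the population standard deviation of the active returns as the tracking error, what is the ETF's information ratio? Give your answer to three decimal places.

-0.220

μ = (2.7 − 2.6 − 0.5 − 1.6 − 0.6 − 3.2 + 2.5) / 7 = -3.30 / 7 = -0.4714%
Population std dev = √[32.1543 / 7] = 2.1432%
IR = μ / tracking error = -0.4714 / 2.1432 = -0.2200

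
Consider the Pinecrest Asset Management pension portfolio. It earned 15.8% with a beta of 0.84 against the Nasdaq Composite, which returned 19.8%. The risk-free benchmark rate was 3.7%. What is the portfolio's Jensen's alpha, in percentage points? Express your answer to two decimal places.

CAPM expected return = Rf + β(Rm − Rf) = 3.7% + 0.84 × (19.8% − 3.7%) = 3.7 + 0.84 × 16.10 = 17.2240%
Jensen's α = Rp − E[R] = 15.8% − 17.2240% = -1.4240

-1.42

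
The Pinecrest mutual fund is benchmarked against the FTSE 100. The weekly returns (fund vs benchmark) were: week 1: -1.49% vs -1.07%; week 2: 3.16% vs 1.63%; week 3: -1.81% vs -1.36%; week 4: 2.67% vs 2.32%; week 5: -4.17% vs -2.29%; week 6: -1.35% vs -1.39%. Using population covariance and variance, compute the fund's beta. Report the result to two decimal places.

r̄p = -0.4983%,  r̄m = -0.3600%
Cov = Σ(rp − r̄p)(rm − r̄m) / 6 = 4.2918
Var(rm) = Σ(rm − r̄m)² / 6 = 2.9054
β = Cov / Var = 4.2918 / 2.9054 = 1.4772

1.48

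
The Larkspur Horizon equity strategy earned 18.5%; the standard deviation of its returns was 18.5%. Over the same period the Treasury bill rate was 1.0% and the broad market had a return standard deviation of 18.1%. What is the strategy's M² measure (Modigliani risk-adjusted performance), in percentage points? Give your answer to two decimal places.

Sharpe = (Rp − Rf) / σp = (18.5% − 1.0%) / 18.5% = 0.9459
M² = Rf + Sharpe × σm = 1.0% + 0.9459 × 18.1% = 18.1208%

18.12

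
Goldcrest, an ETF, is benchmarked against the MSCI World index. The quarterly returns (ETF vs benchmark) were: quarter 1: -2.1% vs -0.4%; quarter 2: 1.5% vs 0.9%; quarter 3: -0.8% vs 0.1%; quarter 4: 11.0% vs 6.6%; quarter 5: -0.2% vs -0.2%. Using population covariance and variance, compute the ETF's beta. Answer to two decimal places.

r̄p = 1.8800%,  r̄m = 1.4000%
Cov = Σ(rp − r̄p)(rm − r̄m) / 5 = 12.3180
Var(rm) = Σ(rm − r̄m)² / 5 = 6.9560
β = Cov / Var = 12.3180 / 6.9560 = 1.7708

1.77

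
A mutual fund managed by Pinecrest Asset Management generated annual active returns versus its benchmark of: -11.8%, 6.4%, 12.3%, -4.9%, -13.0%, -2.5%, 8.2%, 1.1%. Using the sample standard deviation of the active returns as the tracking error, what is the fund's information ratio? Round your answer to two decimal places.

-0.06

r̄ = (-11.8 + 6.4 + 12.3 − 4.9 − 13 − 2.5 + 8.2 + 1.1) / 8 = -0.5250%
Σ(r − r̄)² = (-11.8 − (-0.5250))² + (6.4 − (-0.5250))² + … = 596.9950
σ = √[596.9950 / 7] = 9.2350%
IR = r̄ / tracking error = -0.5250 / 9.2350 = -0.0568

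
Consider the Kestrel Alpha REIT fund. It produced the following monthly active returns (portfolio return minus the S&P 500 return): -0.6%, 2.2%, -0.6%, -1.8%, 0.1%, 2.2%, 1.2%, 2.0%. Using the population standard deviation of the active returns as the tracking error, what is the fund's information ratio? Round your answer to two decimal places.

0.41

Mean return r̄ = 4.70 / 8 = 0.5875%
Population std dev = √[16.3288 / 8] = 1.4287%
IR = r̄ / tracking error = 0.5875 / 1.4287 = 0.4112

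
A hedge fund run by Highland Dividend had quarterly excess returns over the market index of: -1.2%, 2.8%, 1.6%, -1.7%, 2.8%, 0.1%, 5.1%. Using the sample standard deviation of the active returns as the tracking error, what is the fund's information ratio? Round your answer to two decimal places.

0.56

r̄ = (-1.2 + 2.8 + 1.6 − 1.7 + 2.8 + 0.1 + 5.1) / 7 = 1.3571%
Σ(r − r̄)² = 35.6971; sample σ = √(35.6971/6) = 2.4392%
IR = r̄ / tracking error = 1.3571 / 2.4392 = 0.5564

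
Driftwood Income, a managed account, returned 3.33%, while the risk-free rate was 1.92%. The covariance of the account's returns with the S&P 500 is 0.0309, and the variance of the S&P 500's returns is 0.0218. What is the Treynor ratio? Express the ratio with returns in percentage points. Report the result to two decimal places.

0.99

β = Cov / Var = 0.0309 / 0.0218 = 1.4174
Treynor = (Rp − Rf) / β = (3.33% − 1.92%) / 1.4174 = 1.41 / 1.4174 = 0.9948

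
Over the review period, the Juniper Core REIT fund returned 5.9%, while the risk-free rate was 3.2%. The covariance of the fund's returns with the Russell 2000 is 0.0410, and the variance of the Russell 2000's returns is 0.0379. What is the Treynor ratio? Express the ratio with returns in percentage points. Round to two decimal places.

β = Cov / Var = 0.0410 / 0.0379 = 1.0818
Treynor = (Rp − Rf) / β = (5.9% − 3.2%) / 1.0818 = 2.70 / 1.0818 = 2.4958

2.50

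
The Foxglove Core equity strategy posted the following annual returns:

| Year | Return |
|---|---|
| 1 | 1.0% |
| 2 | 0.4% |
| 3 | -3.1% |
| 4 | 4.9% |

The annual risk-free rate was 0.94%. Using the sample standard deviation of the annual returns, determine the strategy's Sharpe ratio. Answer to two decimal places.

μ = (1 + 0.4 − 3.1 + 4.9) / 4 = 0.8000%
Σ(r − μ)² = 32.2200; sample σ = √(32.2200/3) = 3.2772%
Sharpe = (μ − rf) / σ = (0.8000 − 0.94) / 3.2772 = -0.1400 / 3.2772 = -0.0427

-0.04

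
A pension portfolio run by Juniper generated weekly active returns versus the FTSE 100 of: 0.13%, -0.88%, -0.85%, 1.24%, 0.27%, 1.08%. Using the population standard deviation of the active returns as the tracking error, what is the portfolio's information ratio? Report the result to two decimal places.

0.20

μ = (0.13 − 0.88 − 0.85 + 1.24 + 0.27 + 1.08) / 6 = 0.990 / 6 = 0.1650%
Σ(r − μ)² = (0.13 − 0.1650)² + (-0.88 − 0.1650)² + … = 4.1274
population σ = √(4.1274 / 6) = √0.6879 = 0.8294%
IR = μ / tracking error = 0.1650 / 0.8294 = 0.1989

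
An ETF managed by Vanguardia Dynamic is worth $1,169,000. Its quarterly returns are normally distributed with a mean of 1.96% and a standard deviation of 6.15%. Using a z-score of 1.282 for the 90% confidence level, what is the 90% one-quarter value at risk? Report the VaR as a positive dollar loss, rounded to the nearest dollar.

$69,255

Return at the 90% tail: μ − z·σ = 1.96% − 1.282 × 6.15% = 1.96 − 7.8843 = -5.9243%
VaR = −(-5.9243%) × $1,169,000 = 5.9243% × $1,169,000 = $69,255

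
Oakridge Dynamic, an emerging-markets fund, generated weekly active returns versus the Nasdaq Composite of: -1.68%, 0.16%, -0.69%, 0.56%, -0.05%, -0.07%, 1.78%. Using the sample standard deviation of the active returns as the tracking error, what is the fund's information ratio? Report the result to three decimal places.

Mean return r̄ = 0.010 / 7 = 0.0014%
Sample σ = √[Σ(r − r̄)² / 6] = √[6.8135 / 6] = √1.1356 = 1.0656%
IR = r̄ / tracking error = 0.0014 / 1.0656 = 0.0013

0.001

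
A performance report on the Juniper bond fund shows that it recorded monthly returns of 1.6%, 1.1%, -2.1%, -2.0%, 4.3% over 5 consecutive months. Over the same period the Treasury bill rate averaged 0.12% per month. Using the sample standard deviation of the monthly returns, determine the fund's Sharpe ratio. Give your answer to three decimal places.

Mean return r̄ = 2.90 / 5 = 0.5800%
Σ(r − r̄)² = (1.6 − 0.5800)² + (1.1 − 0.5800)² + … = 28.9880
σ = √[28.9880 / 4] = 2.6920%
Sharpe = (r̄ − rf) / σ = (0.5800 − 0.12) / 2.6920 = 0.4600 / 2.6920 = 0.1709

0.171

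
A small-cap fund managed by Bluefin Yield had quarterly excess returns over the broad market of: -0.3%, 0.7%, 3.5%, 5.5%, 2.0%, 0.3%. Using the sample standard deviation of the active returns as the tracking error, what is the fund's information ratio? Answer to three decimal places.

r̄ = (-0.3 + 0.7 + 3.5 + 5.5 + 2 + 0.3) / 6 = 11.70 / 6 = 1.9500%
Σ(r − r̄)² = (-0.3 − 1.9500)² + (0.7 − 1.9500)² + (3.5 − 1.9500)² + … = 24.3550
sample σ = √(24.3550 / 5) = √4.8710 = 2.2070%
IR = r̄ / tracking error = 1.9500 / 2.2070 = 0.8836

0.884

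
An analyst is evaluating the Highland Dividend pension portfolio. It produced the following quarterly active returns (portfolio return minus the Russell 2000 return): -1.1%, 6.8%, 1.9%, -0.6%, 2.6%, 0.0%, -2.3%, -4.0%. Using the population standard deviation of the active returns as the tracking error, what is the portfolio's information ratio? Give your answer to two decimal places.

Mean return μ = 3.30 / 8 = 0.4125%
Σ(r − μ)² = 78.1088; population σ = √(78.1088/8) = 3.1247%
IR = μ / tracking error = 0.4125 / 3.1247 = 0.1320

0.13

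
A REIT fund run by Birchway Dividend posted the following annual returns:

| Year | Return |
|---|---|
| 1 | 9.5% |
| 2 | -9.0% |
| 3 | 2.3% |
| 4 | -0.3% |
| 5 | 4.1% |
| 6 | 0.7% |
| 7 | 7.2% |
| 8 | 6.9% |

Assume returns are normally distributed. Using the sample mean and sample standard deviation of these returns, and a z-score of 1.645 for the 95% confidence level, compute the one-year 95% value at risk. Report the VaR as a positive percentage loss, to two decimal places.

r̄ = (9.5 − 9 + 2.3 − 0.3 + 4.1 + 0.7 + 7.2 + 6.9) / 8 = 21.40 / 8 = 2.6750%
Sample std dev = √[236.1350 / 7] = 5.8081%
VaR = −(r̄ − z·σ) = −(2.6750 − 1.645 × 5.8081) = −(-6.8793) = 6.8793%

6.88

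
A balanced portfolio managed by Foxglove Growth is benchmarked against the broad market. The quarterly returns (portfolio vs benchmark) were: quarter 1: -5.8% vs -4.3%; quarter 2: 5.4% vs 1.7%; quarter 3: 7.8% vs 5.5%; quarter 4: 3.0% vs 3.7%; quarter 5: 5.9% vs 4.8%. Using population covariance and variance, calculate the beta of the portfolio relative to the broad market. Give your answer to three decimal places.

1.271

r̄p = 3.2600%,  r̄m = 2.2800%
Cov = Σ(rp − r̄p)(rm − r̄m) / 5 = 15.8552
Var(rm) = Σ(rm − r̄m)² / 5 = 12.4736
β = Cov / Var = 15.8552 / 12.4736 = 1.2711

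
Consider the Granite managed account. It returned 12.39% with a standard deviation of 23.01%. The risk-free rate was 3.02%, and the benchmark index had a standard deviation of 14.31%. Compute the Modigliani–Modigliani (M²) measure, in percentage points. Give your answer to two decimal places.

8.85

Sharpe = (Rp − Rf) / σp = (12.39% − 3.02%) / 23.01% = 0.4072
M² = Rf + Sharpe × σm = 3.02% + 0.4072 × 14.31% = 8.8470%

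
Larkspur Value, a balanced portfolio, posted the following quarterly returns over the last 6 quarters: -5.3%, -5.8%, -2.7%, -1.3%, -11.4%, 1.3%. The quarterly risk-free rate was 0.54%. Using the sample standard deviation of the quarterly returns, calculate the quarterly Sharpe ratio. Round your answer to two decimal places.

-1.08

r̄ = (-5.3 − 5.8 − 2.7 − 1.3 − 11.4 + 1.3) / 6 = -25.20 / 6 = -4.2000%
Σ(r − r̄)² = (-5.3 − (-4.2000))² + (-5.8 − (-4.2000))² + … = 96.5200
sample σ = √(96.5200 / 5) = √19.3040 = 4.3936%
Sharpe = (r̄ − rf) / σ = (-4.2000 − 0.54) / 4.3936 = -4.7400 / 4.3936 = -1.0788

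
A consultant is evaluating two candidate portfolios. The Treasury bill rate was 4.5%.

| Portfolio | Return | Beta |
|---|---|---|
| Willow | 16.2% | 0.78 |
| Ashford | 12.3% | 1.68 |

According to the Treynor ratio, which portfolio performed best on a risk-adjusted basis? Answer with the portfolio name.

Willow

Willow: Treynor = (16.2% − 4.5%) / 0.78 = 15.000
Ashford: Treynor = (12.3% − 4.5%) / 1.68 = 4.643
Highest: Willow (15.000).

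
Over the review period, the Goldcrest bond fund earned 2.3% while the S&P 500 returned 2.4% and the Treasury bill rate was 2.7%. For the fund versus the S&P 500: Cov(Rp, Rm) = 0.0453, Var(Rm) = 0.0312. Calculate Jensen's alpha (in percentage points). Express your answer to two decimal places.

β = Cov / Var = 0.0453 / 0.0312 = 1.4519
E[R] = Rf + β(Rm − Rf) = 2.7% + 1.4519 × (2.4% − 2.7%) = 2.2644%
α = Rp − E[R] = 2.3% − 2.2644% = 0.0356

0.04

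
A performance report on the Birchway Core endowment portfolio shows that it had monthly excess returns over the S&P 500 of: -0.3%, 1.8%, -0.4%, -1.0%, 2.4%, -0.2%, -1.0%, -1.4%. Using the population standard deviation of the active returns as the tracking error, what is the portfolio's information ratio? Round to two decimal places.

Mean return r̄ = -0.10 / 8 = -0.0125%
Population std dev = √[13.2488 / 8] = 1.2869%
IR = r̄ / tracking error = -0.0125 / 1.2869 = -0.0097

-0.01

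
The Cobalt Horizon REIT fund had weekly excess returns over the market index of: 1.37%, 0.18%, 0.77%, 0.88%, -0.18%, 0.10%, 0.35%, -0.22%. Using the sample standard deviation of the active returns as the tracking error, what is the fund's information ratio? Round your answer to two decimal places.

Mean return r̄ = 3.250 / 8 = 0.4063%
Σ(r − r̄)² = (1.37 − 0.4063)² + (0.18 − 0.4063)² + (0.77 − 0.4063)² + … = 2.1696
σ = √[2.1696 / 7] = 0.5567%
IR = r̄ / tracking error = 0.4063 / 0.5567 = 0.7298

0.73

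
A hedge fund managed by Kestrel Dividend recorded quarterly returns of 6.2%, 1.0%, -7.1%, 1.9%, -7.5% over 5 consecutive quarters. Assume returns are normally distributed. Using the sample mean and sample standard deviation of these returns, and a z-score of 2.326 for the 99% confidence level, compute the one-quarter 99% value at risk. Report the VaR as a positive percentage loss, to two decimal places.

μ = (6.2 + 1 − 7.1 + 1.9 − 7.5) / 5 = -5.50 / 5 = -1.1000%
Σ(r − μ)² = (6.2 − (-1.1000))² + (1 − (-1.1000))² + (-7.1 − (-1.1000))² + … = 143.6600
σ = √[143.6600 / 4] = 5.9929%
VaR = −(μ − z·σ) = −(-1.1000 − 2.326 × 5.9929) = −(-15.0395) = 15.0395%

15.04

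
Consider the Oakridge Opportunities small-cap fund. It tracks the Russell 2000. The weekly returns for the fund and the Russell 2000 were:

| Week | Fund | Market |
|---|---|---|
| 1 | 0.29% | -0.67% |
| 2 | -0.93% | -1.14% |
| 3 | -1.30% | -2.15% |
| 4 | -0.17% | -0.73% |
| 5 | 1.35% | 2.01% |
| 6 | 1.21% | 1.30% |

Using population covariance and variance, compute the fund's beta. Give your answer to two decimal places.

r̄p = 0.0750%,  r̄m = -0.2300%
Cov = Σ(rp − r̄p)(rm − r̄m) / 6 = 1.3625
Var(rm) = Σ(rm − r̄m)² / 6 = 2.0528
β = Cov / Var = 1.3625 / 2.0528 = 0.6637

0.66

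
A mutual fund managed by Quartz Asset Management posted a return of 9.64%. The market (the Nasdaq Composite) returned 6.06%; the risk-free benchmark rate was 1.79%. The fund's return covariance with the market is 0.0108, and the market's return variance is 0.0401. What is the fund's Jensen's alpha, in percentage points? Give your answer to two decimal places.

6.70

β = Cov / Var = 0.0108 / 0.0401 = 0.2693
E[R] = Rf + β(Rm − Rf) = 1.79% + 0.2693 × (6.06% − 1.79%) = 2.9399%
α = Rp − E[R] = 9.64% − 2.9399% = 6.7001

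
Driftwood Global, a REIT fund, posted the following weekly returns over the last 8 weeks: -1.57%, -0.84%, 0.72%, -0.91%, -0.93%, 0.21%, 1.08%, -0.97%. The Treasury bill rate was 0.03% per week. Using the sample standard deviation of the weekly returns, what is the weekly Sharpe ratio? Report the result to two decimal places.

r̄ = (-1.57 − 0.84 + 0.72 − 0.91 − 0.93 + 0.21 + 1.08 − 0.97) / 8 = -0.4013%
Σ(r − r̄)² = (-1.57 − (-0.4013))² + (-0.84 − (-0.4013))² + (0.72 − (-0.4013))² + … = 6.2453
sample σ = √(6.2453 / 7) = √0.8922 = 0.9446%
Sharpe = (r̄ − rf) / σ = (-0.4013 − 0.03) / 0.9446 = -0.4313 / 0.9446 = -0.4566

-0.46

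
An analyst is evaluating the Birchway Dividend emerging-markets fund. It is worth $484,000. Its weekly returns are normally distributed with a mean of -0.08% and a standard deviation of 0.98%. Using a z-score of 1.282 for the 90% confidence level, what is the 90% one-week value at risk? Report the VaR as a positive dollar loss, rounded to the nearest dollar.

$6,468

Return at the 90% tail: μ − z·σ = -0.08% − 1.282 × 0.98% = -0.08 − 1.25636 = -1.33636%
VaR = −(-1.33636%) × $484,000 = 1.33636% × $484,000 = $6,468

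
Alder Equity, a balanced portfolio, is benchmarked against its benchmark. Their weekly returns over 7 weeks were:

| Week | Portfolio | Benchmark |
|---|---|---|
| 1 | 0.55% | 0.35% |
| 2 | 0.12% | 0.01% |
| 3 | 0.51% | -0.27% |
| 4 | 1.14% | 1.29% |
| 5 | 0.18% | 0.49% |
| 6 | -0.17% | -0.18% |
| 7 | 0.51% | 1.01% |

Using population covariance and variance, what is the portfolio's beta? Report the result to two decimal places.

0.50

r̄p = 0.4057%,  r̄m = 0.3857%
Cov = Σ(rp − r̄p)(rm − r̄m) / 7 = 0.1522
Var(rm) = Σ(rm − r̄m)² / 7 = 0.3015
β = Cov / Var = 0.1522 / 0.3015 = 0.5048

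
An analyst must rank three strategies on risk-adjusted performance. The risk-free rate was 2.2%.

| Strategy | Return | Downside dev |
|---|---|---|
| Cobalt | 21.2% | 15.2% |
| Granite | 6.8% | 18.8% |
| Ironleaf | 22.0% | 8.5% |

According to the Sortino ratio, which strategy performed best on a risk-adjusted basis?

Cobalt: Sortino ratio = (21.2% − 2.2%) / 15.2% = 1.250
Granite: Sortino ratio = (6.8% − 2.2%) / 18.8% = 0.245
Ironleaf: Sortino ratio = (22.0% − 2.2%) / 8.5% = 2.329
Highest: Ironleaf (2.329).

Ironleaf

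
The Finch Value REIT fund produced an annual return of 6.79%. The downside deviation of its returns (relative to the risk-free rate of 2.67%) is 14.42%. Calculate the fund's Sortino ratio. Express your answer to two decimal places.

Sortino = (Rp − Rf) / σd = (6.79% − 2.67%) / 14.42% = 4.12% / 14.42% = 0.2857

0.29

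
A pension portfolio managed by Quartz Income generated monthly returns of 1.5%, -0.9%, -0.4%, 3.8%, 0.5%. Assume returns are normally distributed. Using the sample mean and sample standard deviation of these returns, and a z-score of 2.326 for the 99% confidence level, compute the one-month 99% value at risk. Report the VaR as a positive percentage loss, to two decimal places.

3.43

r̄ = (1.5 − 0.9 − 0.4 + 3.8 + 0.5) / 5 = 0.9000%
Sample std dev = √[13.8600 / 4] = 1.8615%
VaR = −(r̄ − z·σ) = −(0.9000 − 2.326 × 1.8615) = −(-3.4298) = 3.4298%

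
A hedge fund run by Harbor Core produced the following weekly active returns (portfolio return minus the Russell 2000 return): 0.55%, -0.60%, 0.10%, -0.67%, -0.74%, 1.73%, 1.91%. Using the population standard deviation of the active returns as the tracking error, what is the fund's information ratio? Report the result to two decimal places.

r̄ = (0.55 − 0.6 + 0.1 − 0.67 − 0.74 + 1.73 + 1.91) / 7 = 0.3257%
Population std dev = √[7.5674 / 7] = 1.0397%
IR = r̄ / tracking error = 0.3257 / 1.0397 = 0.3133

0.31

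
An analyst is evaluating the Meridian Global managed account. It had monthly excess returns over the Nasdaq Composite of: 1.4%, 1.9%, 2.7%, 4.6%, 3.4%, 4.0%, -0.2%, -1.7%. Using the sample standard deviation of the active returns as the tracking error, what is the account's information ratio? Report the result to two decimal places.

0.94

r̄ = (1.4 + 1.9 + 2.7 + 4.6 + 3.4 + 4 − 0.2 − 1.7) / 8 = 16.10 / 8 = 2.0125%
Sample σ = √[Σ(r − r̄)² / 7] = √[32.1088 / 7] = √4.5870 = 2.1417%
IR = r̄ / tracking error = 2.0125 / 2.1417 = 0.9397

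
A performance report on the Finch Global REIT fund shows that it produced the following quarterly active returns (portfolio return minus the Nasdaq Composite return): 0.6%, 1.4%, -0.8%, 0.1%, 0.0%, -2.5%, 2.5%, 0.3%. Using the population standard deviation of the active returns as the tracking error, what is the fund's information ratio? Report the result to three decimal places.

Mean return r̄ = 1.60 / 8 = 0.2000%
Σ(r − r̄)² = (0.6 − 0.2000)² + (1.4 − 0.2000)² + … = 15.2400
population σ = √(15.2400 / 8) = √1.9050 = 1.3802%
IR = r̄ / tracking error = 0.2000 / 1.3802 = 0.1449

0.145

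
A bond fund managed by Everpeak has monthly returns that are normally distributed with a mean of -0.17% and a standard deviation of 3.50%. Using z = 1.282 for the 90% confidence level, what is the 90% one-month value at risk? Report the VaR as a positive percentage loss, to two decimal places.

4.66

VaR (as % loss) = −(μ − z·σ) = −(-0.17% − 1.282 × 3.50%) = −(-4.6570%) = 4.6570%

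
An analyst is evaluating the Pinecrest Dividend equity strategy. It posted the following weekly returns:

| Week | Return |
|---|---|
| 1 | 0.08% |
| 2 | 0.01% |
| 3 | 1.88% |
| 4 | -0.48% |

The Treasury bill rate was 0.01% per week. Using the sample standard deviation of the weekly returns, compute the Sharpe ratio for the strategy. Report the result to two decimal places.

0.35

μ = (0.08 + 0.01 + 1.88 − 0.48) / 4 = 0.3725%
Sample std dev = √[3.2163 / 3] = 1.0354%
Sharpe = (μ − rf) / σ = (0.3725 − 0.01) / 1.0354 = 0.3625 / 1.0354 = 0.3501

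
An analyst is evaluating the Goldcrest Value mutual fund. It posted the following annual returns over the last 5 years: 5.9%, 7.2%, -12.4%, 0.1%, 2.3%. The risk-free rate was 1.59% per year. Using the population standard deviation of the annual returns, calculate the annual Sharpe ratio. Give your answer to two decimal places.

-0.14

Mean return r̄ = 3.10 / 5 = 0.6200%
Σ(r − r̄)² = (5.9 − 0.6200)² + (7.2 − 0.6200)² + … = 243.7880
population σ = √(243.7880 / 5) = √48.7576 = 6.9827%
Sharpe = (r̄ − rf) / σ = (0.6200 − 1.59) / 6.9827 = -0.9700 / 6.9827 = -0.1389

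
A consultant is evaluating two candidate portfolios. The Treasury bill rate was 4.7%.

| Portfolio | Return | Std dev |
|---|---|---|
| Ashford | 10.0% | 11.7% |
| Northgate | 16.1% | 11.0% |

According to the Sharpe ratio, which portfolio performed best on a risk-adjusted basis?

Ashford: Sharpe ratio = (10.0% − 4.7%) / 11.7% = 0.453
Northgate: Sharpe ratio = (16.1% − 4.7%) / 11.0% = 1.036
Highest: Northgate (1.036).

Northgate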